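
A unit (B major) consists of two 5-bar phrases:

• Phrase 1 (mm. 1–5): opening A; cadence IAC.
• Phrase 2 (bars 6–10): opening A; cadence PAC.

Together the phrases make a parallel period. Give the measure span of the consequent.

measures 6–10

The phrase ending with the weaker cadence (imperfect authentic cadence) is the antecedent; the one ending more conclusively (perfect authentic cadence) is the consequent. The consequent is measures 6–10.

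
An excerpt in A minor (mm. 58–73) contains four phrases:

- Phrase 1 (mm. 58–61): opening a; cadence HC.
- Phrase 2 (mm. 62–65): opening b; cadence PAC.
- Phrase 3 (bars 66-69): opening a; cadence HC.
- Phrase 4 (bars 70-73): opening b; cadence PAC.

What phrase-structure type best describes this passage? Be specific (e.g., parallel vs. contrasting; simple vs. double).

repeated period

The cadence pattern HC–PAC–HC–PAC is weak–strong twice, and phrases 3–4 restate phrases 1–2: a period heard twice, not a double period (which would end weakly at phrase 2).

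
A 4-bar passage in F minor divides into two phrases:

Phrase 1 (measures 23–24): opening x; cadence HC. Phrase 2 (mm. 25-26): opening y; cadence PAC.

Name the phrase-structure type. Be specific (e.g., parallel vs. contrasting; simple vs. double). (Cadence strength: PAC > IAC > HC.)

Phrase 1 ends with a half cadence (weaker) and phrase 2 with a perfect authentic cadence (stronger): antecedent + consequent = a period.
The two phrases open with different material (x / y), so the period is contrasting.

contrasting period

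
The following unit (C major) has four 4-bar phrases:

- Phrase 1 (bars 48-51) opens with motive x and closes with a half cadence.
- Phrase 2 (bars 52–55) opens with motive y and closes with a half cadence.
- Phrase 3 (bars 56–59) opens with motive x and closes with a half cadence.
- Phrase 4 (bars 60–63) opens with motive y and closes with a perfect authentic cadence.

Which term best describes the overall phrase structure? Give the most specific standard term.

parallel double period

Four phrases in two halves: the first half (measures 48–55) ends with a half cadence, the second (mm. 56–63) with a perfect authentic cadence — a large antecedent–consequent pair, i.e. a double period.
Phrase 3 begins with the same material as phrase 1, making it parallel.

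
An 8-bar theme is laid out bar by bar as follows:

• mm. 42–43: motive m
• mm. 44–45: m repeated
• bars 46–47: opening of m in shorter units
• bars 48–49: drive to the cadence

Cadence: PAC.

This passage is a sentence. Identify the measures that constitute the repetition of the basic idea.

The presentation of a sentence is the basic idea (mm. 42–43) plus its repetition (bars 44–45); the repetition of the basic idea is therefore mm. 44–45.

measures 44–45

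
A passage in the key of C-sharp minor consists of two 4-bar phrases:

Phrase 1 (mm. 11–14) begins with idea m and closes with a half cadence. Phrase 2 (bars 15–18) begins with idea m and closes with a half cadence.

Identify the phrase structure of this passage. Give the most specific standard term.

Both phrases have the same opening (m) and the same cadence (half cadence): the second is a restatement, not a consequent, so this is a repeated phrase rather than a period.

repeated phrase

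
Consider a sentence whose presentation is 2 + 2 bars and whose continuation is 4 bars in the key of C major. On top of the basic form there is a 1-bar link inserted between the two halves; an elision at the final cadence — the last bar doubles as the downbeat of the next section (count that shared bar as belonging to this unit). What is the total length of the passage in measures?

9 measures

Basic sentence: 2 + 2 + 4 = 8 bars.
8 (basic form) + 1 (link) = 9.
The elision shares a bar with the next section but does not change this unit's count.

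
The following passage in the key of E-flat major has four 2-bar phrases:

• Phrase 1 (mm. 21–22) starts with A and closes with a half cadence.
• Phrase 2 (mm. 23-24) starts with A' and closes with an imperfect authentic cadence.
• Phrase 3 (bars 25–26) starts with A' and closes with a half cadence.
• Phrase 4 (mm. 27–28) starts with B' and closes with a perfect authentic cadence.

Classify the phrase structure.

parallel double period

Four phrases in two halves: the first half (measures 21-24) ends with an imperfect authentic cadence, the second (measures 25–28) with a perfect authentic cadence — a large antecedent–consequent pair, i.e. a double period.
Phrase 3 begins with the same material as phrase 1, making it parallel.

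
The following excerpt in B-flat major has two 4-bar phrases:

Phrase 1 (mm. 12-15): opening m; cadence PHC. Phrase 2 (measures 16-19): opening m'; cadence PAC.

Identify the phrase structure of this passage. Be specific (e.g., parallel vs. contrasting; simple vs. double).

Phrase 1 ends with a Phrygian half cadence (weaker) and phrase 2 with a perfect authentic cadence (stronger): antecedent + consequent = a period.
The two phrases open with the same material (m / m'), so the period is parallel.

parallel period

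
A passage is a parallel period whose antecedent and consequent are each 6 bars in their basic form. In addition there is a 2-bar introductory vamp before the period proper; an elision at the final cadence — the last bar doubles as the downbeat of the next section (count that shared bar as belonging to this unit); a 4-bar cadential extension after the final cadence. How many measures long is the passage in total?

Basic parallel period: 6 + 6 = 12 bars.
12 (basic form) + 2 (introduction) + 4 (cadential extension) = 18.
The elision shares a bar with the next section but does not change this unit's count.

18 measures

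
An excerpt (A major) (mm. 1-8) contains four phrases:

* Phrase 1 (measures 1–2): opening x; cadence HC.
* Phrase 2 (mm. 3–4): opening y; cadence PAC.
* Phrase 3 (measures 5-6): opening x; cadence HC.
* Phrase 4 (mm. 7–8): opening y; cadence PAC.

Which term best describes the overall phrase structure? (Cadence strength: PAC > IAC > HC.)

The cadence pattern HC–PAC–HC–PAC is weak–strong twice, and phrases 3–4 restate phrases 1–2: a period heard twice, not a double period (which would end weakly at phrase 2).

repeated period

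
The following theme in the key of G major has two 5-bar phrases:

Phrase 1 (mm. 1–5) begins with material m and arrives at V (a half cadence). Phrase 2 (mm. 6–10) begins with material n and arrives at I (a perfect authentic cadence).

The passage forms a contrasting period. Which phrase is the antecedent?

The phrase ending with the weaker cadence (half cadence) is the antecedent; the one ending more conclusively (perfect authentic cadence) is the consequent. The antecedent is phrase 1.

phrase 1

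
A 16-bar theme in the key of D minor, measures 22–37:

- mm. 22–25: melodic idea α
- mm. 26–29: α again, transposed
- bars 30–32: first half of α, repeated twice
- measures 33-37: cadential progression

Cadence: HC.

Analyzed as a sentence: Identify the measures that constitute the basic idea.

measures 22–25

The presentation of a sentence is the basic idea (mm. 22–25) plus its repetition (mm. 26-29); the basic idea is therefore mm. 22–25.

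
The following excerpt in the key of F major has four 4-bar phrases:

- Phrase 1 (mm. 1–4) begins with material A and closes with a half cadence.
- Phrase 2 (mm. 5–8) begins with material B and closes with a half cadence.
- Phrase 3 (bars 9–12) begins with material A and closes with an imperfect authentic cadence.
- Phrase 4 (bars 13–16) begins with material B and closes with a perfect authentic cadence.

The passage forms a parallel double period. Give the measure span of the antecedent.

measures 1–8

In a double period the first pair of phrases (ending half cadence) is the large antecedent and the second pair (ending perfect authentic cadence) is the large consequent; the antecedent is measures 1–8.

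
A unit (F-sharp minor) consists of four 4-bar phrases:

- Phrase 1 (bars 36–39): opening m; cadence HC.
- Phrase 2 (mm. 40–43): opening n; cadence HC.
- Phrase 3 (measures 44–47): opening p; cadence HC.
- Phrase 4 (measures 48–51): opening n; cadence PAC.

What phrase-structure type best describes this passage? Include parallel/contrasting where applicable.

Four phrases in two halves: the first half (bars 36–43) ends with a half cadence, the second (mm. 44-51) with a perfect authentic cadence — a large antecedent–consequent pair, i.e. a double period.
Phrase 3 begins with different material from phrase 1, making it contrasting.

contrasting double period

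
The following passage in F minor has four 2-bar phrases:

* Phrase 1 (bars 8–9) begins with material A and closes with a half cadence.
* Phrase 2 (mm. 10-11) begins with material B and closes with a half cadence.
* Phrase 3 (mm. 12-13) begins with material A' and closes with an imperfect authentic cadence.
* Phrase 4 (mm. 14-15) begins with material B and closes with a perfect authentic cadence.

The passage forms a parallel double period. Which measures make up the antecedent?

In a double period the four phrases pair into a large antecedent (phrases 1–2, ending half cadence) and a large consequent (phrases 3–4, ending perfect authentic cadence). The antecedent spans mm. 8-11.

measures 8–11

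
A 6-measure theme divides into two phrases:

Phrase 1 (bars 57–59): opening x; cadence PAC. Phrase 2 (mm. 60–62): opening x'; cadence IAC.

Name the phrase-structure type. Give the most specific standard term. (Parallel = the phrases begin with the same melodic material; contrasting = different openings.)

The second phrase closes with an imperfect authentic cadence, which is not stronger than the first phrase's perfect authentic cadence; without a weak→strong cadential pair there is no antecedent–consequent relationship, so this is a phrase group rather than a period.

phrase group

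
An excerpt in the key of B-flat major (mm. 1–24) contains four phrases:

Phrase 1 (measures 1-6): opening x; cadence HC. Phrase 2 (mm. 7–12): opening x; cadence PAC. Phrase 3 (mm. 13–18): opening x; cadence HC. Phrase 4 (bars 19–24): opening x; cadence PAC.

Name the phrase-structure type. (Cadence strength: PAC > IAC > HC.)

repeated period

The cadence pattern HC–PAC–HC–PAC is weak–strong twice, and phrases 3–4 restate phrases 1–2: a period heard twice, not a double period (which would end weakly at phrase 2).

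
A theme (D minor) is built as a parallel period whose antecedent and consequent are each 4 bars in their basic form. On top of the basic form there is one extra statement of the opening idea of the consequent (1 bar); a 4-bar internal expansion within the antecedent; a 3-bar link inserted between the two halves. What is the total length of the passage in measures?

Basic parallel period: 4 + 4 = 8 bars.
8 (basic form) + 1 (extra statement) + 4 (internal expansion) + 3 (link) = 16.

16 measures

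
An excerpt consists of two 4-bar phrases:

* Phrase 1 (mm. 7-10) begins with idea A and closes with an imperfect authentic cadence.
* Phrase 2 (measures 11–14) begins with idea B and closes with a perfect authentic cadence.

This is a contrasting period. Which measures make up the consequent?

The phrase ending with the weaker cadence (imperfect authentic cadence) is the antecedent; the one ending more conclusively (perfect authentic cadence) is the consequent. The consequent is measures 11–14.

measures 11–14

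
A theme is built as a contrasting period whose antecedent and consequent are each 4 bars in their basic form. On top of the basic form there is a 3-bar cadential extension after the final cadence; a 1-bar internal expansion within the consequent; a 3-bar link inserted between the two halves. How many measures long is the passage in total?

15 measures

Basic contrasting period: 4 + 4 = 8 bars.
8 (basic form) + 3 (cadential extension) + 1 (internal expansion) + 3 (link) = 15.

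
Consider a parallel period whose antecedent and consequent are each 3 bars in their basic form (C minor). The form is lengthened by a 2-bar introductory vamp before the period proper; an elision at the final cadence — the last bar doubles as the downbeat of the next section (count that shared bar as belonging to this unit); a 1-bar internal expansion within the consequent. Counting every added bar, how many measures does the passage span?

9 measures

Basic parallel period: 3 + 3 = 6 bars.
6 (basic form) + 2 (introduction) + 1 (internal expansion) = 9.
The elision shares a bar with the next section but does not change this unit's count.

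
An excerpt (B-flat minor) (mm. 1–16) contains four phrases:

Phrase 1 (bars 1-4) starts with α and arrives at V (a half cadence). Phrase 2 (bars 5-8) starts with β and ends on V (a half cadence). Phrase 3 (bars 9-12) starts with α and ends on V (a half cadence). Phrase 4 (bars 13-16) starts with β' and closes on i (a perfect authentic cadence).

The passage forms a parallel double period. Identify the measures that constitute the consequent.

measures 9–16

In a double period the four phrases pair into a large antecedent (phrases 1–2, ending half cadence) and a large consequent (phrases 3–4, ending perfect authentic cadence). The consequent spans mm. 9–16.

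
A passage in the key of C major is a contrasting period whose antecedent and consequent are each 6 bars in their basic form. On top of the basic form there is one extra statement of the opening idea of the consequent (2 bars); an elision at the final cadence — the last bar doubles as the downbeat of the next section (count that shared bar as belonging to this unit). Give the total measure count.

Basic contrasting period: 6 + 6 = 12 bars.
12 (basic form) + 2 (extra statement) = 14.
The elision shares a bar with the next section but does not change this unit's count.

14 measures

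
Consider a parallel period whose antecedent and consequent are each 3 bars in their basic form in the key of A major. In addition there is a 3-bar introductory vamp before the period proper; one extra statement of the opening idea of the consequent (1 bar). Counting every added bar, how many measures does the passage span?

10 measures

Basic parallel period: 3 + 3 = 6 bars.
6 (basic form) + 3 (introduction) + 1 (extra statement) = 10.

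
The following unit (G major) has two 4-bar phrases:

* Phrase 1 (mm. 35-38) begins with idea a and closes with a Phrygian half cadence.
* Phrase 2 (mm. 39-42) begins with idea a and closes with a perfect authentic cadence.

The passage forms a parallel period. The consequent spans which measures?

measures 39–42

The antecedent is the phrase ending with the weaker cadence (Phrygian half cadence, phrase 1) and the consequent the one ending more conclusively (perfect authentic cadence, phrase 2); the consequent is bars 39–42.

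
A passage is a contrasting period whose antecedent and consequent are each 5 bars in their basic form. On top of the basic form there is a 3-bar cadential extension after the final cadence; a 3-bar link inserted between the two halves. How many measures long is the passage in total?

16 measures

Basic contrasting period: 5 + 5 = 10 bars.
10 (basic form) + 3 (cadential extension) + 3 (link) = 16.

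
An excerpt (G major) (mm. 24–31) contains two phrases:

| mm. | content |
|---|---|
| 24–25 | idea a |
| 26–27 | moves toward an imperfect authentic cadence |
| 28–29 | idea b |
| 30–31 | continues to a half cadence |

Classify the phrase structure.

phrase group

The second phrase closes with a half cadence, which is not stronger than the first phrase's imperfect authentic cadence; without a weak→strong cadential pair there is no antecedent–consequent relationship, so this is a phrase group rather than a period.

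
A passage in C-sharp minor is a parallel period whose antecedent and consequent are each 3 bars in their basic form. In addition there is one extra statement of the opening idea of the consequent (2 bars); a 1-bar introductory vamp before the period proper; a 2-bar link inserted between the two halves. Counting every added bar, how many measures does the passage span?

11 measures

Basic parallel period: 3 + 3 = 6 bars.
6 (basic form) + 2 (extra statement) + 1 (introduction) + 2 (link) = 11.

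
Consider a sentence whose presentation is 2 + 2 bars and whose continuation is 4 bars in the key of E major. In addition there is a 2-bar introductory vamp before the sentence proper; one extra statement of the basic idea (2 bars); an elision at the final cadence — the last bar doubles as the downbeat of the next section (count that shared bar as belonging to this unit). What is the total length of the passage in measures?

Basic sentence: 2 + 2 + 4 = 8 bars.
8 (basic form) + 2 (introduction) + 2 (extra statement) = 12.
The elision shares a bar with the next section but does not change this unit's count.

12 measures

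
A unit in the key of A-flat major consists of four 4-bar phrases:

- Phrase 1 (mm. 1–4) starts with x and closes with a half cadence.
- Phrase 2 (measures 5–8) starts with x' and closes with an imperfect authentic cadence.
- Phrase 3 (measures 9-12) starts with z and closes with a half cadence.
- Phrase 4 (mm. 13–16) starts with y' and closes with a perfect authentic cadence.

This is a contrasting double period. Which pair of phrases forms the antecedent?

In a double period the first pair of phrases (ending imperfect authentic cadence) is the large antecedent and the second pair (ending perfect authentic cadence) is the large consequent; the antecedent is phrases 1 and 2.

phrases 1 and 2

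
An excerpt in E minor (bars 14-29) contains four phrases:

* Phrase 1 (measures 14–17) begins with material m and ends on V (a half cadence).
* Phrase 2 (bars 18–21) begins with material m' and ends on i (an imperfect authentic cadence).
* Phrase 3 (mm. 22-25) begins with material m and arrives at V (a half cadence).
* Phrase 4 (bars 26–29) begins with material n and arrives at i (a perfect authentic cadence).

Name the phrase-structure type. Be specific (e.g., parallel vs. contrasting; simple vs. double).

parallel double period

Four phrases in two halves: the first half (mm. 14–21) ends with an imperfect authentic cadence, the second (measures 22–29) with a perfect authentic cadence — a large antecedent–consequent pair, i.e. a double period.
Phrase 3 begins with the same material as phrase 1, making it parallel.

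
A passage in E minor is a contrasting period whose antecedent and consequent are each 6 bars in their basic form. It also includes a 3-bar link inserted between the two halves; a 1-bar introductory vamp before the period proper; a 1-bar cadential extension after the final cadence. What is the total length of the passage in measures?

Basic contrasting period: 6 + 6 = 12 bars.
12 (basic form) + 3 (link) + 1 (introduction) + 1 (cadential extension) = 17.

17 measures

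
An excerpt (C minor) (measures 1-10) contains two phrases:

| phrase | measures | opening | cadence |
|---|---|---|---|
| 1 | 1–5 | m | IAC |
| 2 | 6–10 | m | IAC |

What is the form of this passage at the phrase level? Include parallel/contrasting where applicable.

Both phrases have the same opening (m) and the same cadence (imperfect authentic cadence): the second is a restatement, not a consequent, so this is a repeated phrase rather than a period.

repeated phrase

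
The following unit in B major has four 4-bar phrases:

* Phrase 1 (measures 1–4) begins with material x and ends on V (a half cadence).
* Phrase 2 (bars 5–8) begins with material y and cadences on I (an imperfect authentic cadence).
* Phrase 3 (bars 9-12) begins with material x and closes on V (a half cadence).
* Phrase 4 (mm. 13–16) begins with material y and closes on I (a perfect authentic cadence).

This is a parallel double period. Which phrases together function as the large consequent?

phrases 3 and 4

In a double period the first pair of phrases (ending imperfect authentic cadence) is the large antecedent and the second pair (ending perfect authentic cadence) is the large consequent; the consequent is phrases 3 and 4.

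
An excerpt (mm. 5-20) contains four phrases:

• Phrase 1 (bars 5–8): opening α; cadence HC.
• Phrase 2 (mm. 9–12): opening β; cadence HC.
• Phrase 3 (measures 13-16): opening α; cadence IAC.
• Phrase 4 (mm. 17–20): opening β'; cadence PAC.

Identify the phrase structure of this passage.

Four phrases in two halves: the first half (measures 5–12) ends with a half cadence, the second (measures 13–20) with a perfect authentic cadence — a large antecedent–consequent pair, i.e. a double period.
Phrase 3 begins with the same material as phrase 1, making it parallel.

parallel double period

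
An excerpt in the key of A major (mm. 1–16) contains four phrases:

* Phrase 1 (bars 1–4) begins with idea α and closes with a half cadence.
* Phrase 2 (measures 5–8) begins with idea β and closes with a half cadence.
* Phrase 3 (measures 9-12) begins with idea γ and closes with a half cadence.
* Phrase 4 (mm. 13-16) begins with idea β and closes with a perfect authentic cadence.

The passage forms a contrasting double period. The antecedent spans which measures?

In a double period the four phrases pair into a large antecedent (phrases 1–2, ending half cadence) and a large consequent (phrases 3–4, ending perfect authentic cadence). The antecedent spans measures 1–8.

measures 1–8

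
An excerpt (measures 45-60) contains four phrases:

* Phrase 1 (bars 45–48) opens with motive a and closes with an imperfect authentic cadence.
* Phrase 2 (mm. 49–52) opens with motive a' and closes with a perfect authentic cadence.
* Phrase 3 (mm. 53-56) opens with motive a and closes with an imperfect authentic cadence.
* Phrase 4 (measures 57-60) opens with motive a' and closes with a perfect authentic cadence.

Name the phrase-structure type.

repeated period

The cadence pattern IAC–PAC–IAC–PAC is weak–strong twice, and phrases 3–4 restate phrases 1–2: a period heard twice, not a double period (which would end weakly at phrase 2).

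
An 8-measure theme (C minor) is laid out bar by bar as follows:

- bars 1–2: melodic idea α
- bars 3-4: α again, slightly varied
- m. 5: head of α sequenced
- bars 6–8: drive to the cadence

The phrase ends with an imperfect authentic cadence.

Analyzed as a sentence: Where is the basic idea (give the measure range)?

measures 1–2

The presentation of a sentence is the basic idea (mm. 1–2) plus its repetition (mm. 3-4); the basic idea is therefore mm. 1–2.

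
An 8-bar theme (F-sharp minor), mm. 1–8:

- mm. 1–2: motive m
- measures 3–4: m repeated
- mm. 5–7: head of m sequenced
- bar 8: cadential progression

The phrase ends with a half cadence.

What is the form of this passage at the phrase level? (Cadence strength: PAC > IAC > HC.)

Basic idea (measures 1–2) + its repetition (bars 3-4) form the presentation; fragmentation and cadence (bars 5–8) form the continuation — the 8-bar whole is a sentence.

sentence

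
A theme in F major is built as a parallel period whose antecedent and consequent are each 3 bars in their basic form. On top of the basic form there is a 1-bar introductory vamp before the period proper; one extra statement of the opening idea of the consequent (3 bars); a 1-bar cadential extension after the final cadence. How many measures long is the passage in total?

Basic parallel period: 3 + 3 = 6 bars.
6 (basic form) + 1 (introduction) + 3 (extra statement) + 1 (cadential extension) = 11.

11 measures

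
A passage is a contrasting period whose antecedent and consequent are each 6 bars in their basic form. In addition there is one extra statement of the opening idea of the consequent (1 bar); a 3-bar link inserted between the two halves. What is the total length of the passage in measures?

16 measures

Basic contrasting period: 6 + 6 = 12 bars.
12 (basic form) + 1 (extra statement) + 3 (link) = 16.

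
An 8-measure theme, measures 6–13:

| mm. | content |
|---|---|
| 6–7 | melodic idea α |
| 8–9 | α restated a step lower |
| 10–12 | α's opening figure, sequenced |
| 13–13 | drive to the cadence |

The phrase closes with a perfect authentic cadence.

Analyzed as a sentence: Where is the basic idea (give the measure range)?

The presentation of a sentence is the basic idea (mm. 6–7) plus its repetition (bars 8–9); the basic idea is therefore mm. 6–7.

measures 6–7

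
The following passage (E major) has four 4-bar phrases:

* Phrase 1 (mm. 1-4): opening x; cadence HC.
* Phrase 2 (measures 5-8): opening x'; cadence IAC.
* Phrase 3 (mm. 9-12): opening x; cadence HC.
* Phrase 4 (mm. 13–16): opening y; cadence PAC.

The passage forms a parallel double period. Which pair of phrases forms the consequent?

In a double period the first pair of phrases (ending imperfect authentic cadence) is the large antecedent and the second pair (ending perfect authentic cadence) is the large consequent; the consequent is phrases 3 and 4.

phrases 3 and 4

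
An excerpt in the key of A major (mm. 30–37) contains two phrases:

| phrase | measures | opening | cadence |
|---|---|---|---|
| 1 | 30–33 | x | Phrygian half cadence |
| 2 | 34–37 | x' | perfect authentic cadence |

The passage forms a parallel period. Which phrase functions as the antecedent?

The phrase ending with the weaker cadence (Phrygian half cadence) is the antecedent; the one ending more conclusively (perfect authentic cadence) is the consequent. The antecedent is phrase 1.

phrase 1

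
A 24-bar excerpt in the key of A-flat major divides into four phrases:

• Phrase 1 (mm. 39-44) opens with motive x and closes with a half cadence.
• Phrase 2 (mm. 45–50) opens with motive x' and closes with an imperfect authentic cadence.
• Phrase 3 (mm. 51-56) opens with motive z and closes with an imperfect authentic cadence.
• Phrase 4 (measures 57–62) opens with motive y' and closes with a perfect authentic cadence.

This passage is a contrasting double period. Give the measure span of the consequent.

measures 51–62

In a double period the four phrases pair into a large antecedent (phrases 1–2, ending imperfect authentic cadence) and a large consequent (phrases 3–4, ending perfect authentic cadence). The consequent spans mm. 51–62.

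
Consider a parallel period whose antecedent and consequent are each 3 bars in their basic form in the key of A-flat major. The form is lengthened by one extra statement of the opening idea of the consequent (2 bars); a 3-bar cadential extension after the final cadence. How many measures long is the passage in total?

11 measures

Basic parallel period: 3 + 3 = 6 bars.
6 (basic form) + 2 (extra statement) + 3 (cadential extension) = 11.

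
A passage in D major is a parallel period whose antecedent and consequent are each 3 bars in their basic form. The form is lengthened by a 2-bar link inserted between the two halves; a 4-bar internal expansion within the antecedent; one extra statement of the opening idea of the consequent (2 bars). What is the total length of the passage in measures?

Basic parallel period: 3 + 3 = 6 bars.
6 (basic form) + 2 (link) + 4 (internal expansion) + 2 (extra statement) = 14.

14 measures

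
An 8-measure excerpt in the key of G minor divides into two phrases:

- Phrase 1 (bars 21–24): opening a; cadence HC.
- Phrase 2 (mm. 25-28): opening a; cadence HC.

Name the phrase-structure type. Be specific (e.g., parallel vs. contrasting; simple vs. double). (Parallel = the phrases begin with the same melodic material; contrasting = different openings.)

repeated phrase

Both phrases have the same opening (a) and the same cadence (half cadence): the second is a restatement, not a consequent, so this is a repeated phrase rather than a period.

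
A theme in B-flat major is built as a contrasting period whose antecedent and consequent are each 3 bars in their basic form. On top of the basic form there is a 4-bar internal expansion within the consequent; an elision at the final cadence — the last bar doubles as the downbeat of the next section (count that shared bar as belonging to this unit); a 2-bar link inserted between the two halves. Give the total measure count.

Basic contrasting period: 3 + 3 = 6 bars.
6 (basic form) + 4 (internal expansion) + 2 (link) = 12.
The elision shares a bar with the next section but does not change this unit's count.

12 measures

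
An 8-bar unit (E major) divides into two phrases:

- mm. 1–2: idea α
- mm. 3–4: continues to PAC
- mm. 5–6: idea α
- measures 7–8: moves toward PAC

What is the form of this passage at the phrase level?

Both phrases have the same opening (α) and the same cadence (perfect authentic cadence): the second is a restatement, not a consequent, so this is a repeated phrase rather than a period.

repeated phrase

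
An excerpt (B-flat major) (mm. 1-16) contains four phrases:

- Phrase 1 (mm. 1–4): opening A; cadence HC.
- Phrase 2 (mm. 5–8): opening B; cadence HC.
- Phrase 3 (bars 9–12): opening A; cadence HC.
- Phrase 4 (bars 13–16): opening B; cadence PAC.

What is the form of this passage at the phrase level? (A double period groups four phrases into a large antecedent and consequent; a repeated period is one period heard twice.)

parallel double period

Four phrases in two halves: the first half (mm. 1–8) ends with a half cadence, the second (mm. 9–16) with a perfect authentic cadence — a large antecedent–consequent pair, i.e. a double period.
Phrase 3 begins with the same material as phrase 1, making it parallel.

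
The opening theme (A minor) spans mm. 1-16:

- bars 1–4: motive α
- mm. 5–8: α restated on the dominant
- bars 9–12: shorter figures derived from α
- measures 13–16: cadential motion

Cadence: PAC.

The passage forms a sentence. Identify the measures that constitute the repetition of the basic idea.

measures 5–8

The presentation of a sentence is the basic idea (mm. 1–4) plus its repetition (measures 5-8); the repetition of the basic idea is therefore mm. 5-8.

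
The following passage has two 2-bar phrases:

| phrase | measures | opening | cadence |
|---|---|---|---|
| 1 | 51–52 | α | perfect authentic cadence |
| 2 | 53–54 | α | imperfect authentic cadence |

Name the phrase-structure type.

phrase group

The second phrase closes with an imperfect authentic cadence, which is not stronger than the first phrase's perfect authentic cadence; without a weak→strong cadential pair there is no antecedent–consequent relationship, so this is a phrase group rather than a period.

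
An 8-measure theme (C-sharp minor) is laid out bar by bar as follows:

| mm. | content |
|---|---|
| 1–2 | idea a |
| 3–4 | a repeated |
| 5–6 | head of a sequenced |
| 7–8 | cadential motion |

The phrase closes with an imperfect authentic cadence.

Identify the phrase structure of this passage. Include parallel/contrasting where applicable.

Basic idea (mm. 1–2) + its repetition (mm. 3–4) form the presentation; fragmentation and cadence (mm. 5–8) form the continuation — the 8-bar whole is a sentence.

sentence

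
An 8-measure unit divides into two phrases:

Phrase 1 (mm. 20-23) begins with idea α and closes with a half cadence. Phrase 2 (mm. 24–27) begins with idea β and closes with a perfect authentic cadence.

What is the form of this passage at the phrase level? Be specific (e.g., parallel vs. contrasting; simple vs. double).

contrasting period

Phrase 1 ends with a half cadence (weaker) and phrase 2 with a perfect authentic cadence (stronger): antecedent + consequent = a period.
The two phrases open with different material (α / β), so the period is contrasting.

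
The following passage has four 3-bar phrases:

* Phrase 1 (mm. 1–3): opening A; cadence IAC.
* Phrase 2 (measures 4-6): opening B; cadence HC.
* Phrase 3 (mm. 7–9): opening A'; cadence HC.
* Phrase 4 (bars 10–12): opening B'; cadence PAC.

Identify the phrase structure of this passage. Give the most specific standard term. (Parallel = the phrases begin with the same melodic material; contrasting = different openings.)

Four phrases in two halves: the first half (measures 1–6) ends with a half cadence, the second (measures 7–12) with a perfect authentic cadence — a large antecedent–consequent pair, i.e. a double period.
Phrase 3 begins with the same material as phrase 1, making it parallel.

parallel double period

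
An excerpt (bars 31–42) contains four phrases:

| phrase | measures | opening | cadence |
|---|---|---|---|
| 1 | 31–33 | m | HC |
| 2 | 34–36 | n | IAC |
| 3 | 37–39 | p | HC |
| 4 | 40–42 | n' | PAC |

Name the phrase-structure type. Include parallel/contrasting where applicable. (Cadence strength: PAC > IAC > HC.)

Four phrases in two halves: the first half (measures 31–36) ends with an imperfect authentic cadence, the second (measures 37–42) with a perfect authentic cadence — a large antecedent–consequent pair, i.e. a double period.
Phrase 3 begins with different material from phrase 1, making it contrasting.

contrasting double period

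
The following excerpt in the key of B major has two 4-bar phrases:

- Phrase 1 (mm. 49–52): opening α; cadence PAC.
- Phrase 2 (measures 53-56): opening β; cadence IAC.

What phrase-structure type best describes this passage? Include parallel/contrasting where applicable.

phrase group

The second phrase closes with an imperfect authentic cadence, which is not stronger than the first phrase's perfect authentic cadence; without a weak→strong cadential pair there is no antecedent–consequent relationship, so this is a phrase group rather than a period.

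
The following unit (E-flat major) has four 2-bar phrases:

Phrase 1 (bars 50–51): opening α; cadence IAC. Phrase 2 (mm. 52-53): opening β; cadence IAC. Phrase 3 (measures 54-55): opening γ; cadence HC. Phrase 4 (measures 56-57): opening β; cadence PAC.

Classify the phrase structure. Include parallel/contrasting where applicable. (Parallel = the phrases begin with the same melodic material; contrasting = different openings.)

contrasting double period

Four phrases in two halves: the first half (mm. 50–53) ends with an imperfect authentic cadence, the second (bars 54–57) with a perfect authentic cadence — a large antecedent–consequent pair, i.e. a double period.
Phrase 3 begins with different material from phrase 1, making it contrasting.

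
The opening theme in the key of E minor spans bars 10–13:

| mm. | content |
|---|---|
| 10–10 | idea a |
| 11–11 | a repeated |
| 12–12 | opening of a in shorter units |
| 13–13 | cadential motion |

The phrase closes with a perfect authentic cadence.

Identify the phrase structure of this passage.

sentence

Basic idea (measure 10) + its repetition (bar 11) form the presentation; fragmentation and cadence (mm. 12–13) form the continuation — the 4-bar whole is a sentence.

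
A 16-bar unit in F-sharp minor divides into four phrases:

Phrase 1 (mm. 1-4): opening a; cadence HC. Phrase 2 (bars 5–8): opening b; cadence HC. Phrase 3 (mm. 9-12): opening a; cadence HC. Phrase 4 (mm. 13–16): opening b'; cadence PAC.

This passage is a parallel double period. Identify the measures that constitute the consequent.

measures 9–16

In a double period the four phrases pair into a large antecedent (phrases 1–2, ending half cadence) and a large consequent (phrases 3–4, ending perfect authentic cadence). The consequent spans measures 9–16.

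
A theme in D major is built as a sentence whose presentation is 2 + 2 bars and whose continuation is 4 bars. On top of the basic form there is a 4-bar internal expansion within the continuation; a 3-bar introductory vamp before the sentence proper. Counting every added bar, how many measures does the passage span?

Basic sentence: 2 + 2 + 4 = 8 bars.
8 (basic form) + 4 (internal expansion) + 3 (introduction) = 15.

15 measures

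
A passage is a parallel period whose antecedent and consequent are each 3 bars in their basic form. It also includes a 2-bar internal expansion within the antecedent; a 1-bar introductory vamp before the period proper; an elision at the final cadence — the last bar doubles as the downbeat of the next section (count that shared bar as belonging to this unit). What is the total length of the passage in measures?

Basic parallel period: 3 + 3 = 6 bars.
6 (basic form) + 2 (internal expansion) + 1 (introduction) = 9.
The elision shares a bar with the next section but does not change this unit's count.

9 measures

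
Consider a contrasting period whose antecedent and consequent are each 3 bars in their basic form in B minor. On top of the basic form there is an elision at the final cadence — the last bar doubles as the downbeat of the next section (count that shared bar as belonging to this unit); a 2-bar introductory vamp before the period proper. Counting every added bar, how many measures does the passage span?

8 measures

Basic contrasting period: 3 + 3 = 6 bars.
6 (basic form) + 2 (introduction) = 8.
The elision shares a bar with the next section but does not change this unit's count.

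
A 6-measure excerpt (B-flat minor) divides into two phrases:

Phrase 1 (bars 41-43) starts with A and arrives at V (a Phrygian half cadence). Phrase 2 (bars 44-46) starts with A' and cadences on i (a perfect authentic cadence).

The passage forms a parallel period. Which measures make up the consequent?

measures 44–46

The antecedent is the phrase ending with the weaker cadence (Phrygian half cadence, phrase 1) and the consequent the one ending more conclusively (perfect authentic cadence, phrase 2); the consequent is measures 44–46.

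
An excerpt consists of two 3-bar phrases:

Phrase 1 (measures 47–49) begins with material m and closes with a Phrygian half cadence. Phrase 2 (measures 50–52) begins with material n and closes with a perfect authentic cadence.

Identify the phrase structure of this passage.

Phrase 1 ends with a Phrygian half cadence (weaker) and phrase 2 with a perfect authentic cadence (stronger): antecedent + consequent = a period.
The two phrases open with different material (m / n), so the period is contrasting.

contrasting period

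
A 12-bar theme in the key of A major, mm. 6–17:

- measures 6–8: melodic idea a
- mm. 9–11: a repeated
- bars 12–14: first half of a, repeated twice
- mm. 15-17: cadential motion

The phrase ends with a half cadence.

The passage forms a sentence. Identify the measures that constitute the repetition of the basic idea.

measures 9–11

The presentation of a sentence is the basic idea (bars 6–8) plus its repetition (bars 9–11); the repetition of the basic idea is therefore measures 9-11.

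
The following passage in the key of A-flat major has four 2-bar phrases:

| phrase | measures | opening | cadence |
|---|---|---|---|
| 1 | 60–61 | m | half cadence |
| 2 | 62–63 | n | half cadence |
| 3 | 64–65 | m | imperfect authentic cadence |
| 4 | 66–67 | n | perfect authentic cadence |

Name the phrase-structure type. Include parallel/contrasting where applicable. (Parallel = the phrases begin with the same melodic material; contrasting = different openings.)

Four phrases in two halves: the first half (bars 60–63) ends with a half cadence, the second (bars 64–67) with a perfect authentic cadence — a large antecedent–consequent pair, i.e. a double period.
Phrase 3 begins with the same material as phrase 1, making it parallel.

parallel double period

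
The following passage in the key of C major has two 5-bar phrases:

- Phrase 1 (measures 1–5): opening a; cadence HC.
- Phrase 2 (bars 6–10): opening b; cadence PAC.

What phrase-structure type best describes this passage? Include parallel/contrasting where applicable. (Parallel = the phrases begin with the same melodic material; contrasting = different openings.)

Phrase 1 ends with a half cadence (weaker) and phrase 2 with a perfect authentic cadence (stronger): antecedent + consequent = a period.
The two phrases open with different material (a / b), so the period is contrasting.

contrasting period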